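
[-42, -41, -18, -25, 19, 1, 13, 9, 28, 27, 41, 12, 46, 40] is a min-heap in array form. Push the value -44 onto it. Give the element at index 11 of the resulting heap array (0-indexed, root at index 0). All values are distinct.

12

append -44 at index 14 → [-42, -41, -18, -25, 19, 1, 13, 9, 28, 27, 41, 12, 46, 40, -44]
-44 < parent 13 at index 6, swap → [-42, -41, -18, -25, 19, 1, -44, 9, 28, 27, 41, 12, 46, 40, 13]
-44 < parent -18 at index 2, swap → [-42, -41, -44, -25, 19, 1, -18, 9, 28, 27, 41, 12, 46, 40, 13]
-44 < parent -42 at index 0, swap → [-44, -41, -42, -25, 19, 1, -18, 9, 28, 27, 41, 12, 46, 40, 13]
resulting array: [-44, -41, -42, -25, 19, 1, -18, 9, 28, 27, 41, 12, 46, 40, 13]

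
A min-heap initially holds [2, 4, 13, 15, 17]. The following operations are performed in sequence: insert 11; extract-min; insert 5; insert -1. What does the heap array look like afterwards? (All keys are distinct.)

[-1, 13, 4, 15, 17, 11, 5]

insert 11:
  append 11 at index 5 → [2, 4, 13, 15, 17, 11]
  11 < parent 13 at index 2, swap → [2, 4, 11, 15, 17, 13]
extract-min → returns 2:
  remove root 2; move last element 13 to root → [13, 4, 11, 15, 17]
  13 vs smaller child 4 at index 1, swap → [4, 13, 11, 15, 17]
insert 5:
  append 5 at index 5 → [4, 13, 11, 15, 17, 5]
  5 < parent 11 at index 2, swap → [4, 13, 5, 15, 17, 11]
insert -1:
  append -1 at index 6 → [4, 13, 5, 15, 17, 11, -1]
  -1 < parent 5 at index 2, swap → [4, 13, -1, 15, 17, 11, 5]
  -1 < parent 4 at index 0, swap → [-1, 13, 4, 15, 17, 11, 5]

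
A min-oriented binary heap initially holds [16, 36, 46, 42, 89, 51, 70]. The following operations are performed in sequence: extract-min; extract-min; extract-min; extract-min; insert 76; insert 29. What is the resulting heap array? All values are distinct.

[29, 51, 89, 76, 70]

extract-min → returns 16:
  remove root 16; move last element 70 to root → [70, 36, 46, 42, 89, 51]
  70 vs smaller child 36 at index 1, swap → [36, 70, 46, 42, 89, 51]
  70 vs smaller child 42 at index 3, swap → [36, 42, 46, 70, 89, 51]
extract-min → returns 36:
  remove root 36; move last element 51 to root → [51, 42, 46, 70, 89]
  51 vs smaller child 42 at index 1, swap → [42, 51, 46, 70, 89]
extract-min → returns 42:
  remove root 42; move last element 89 to root → [89, 51, 46, 70]
  89 vs smaller child 46 at index 2, swap → [46, 51, 89, 70]
extract-min → returns 46:
  remove root 46; move last element 70 to root → [70, 51, 89]
  70 vs smaller child 51 at index 1, swap → [51, 70, 89]
insert 76:
  append 76 at index 3 → [51, 70, 89, 76] (no swap needed)
insert 29:
  append 29 at index 4 → [51, 70, 89, 76, 29]
  29 < parent 70 at index 1, swap → [51, 29, 89, 76, 70]
  29 < parent 51 at index 0, swap → [29, 51, 89, 76, 70]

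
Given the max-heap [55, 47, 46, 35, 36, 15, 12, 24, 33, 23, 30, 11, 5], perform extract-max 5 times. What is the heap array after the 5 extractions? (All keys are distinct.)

extract-max #1 returns 55:
  remove root 55; move last element 5 to root → [5, 47, 46, 35, 36, 15, 12, 24, 33, 23, 30, 11]
  5 vs larger child 47 at index 1, swap → [47, 5, 46, 35, 36, 15, 12, 24, 33, 23, 30, 11]
  5 vs larger child 36 at index 4, swap → [47, 36, 46, 35, 5, 15, 12, 24, 33, 23, 30, 11]
  5 vs larger child 30 at index 10, swap → [47, 36, 46, 35, 30, 15, 12, 24, 33, 23, 5, 11]
extract-max #2 returns 47:
  remove root 47; move last element 11 to root → [11, 36, 46, 35, 30, 15, 12, 24, 33, 23, 5]
  11 vs larger child 46 at index 2, swap → [46, 36, 11, 35, 30, 15, 12, 24, 33, 23, 5]
  11 vs larger child 15 at index 5, swap → [46, 36, 15, 35, 30, 11, 12, 24, 33, 23, 5]
extract-max #3 returns 46:
  remove root 46; move last element 5 to root → [5, 36, 15, 35, 30, 11, 12, 24, 33, 23]
  5 vs larger child 36 at index 1, swap → [36, 5, 15, 35, 30, 11, 12, 24, 33, 23]
  5 vs larger child 35 at index 3, swap → [36, 35, 15, 5, 30, 11, 12, 24, 33, 23]
  5 vs larger child 33 at index 8, swap → [36, 35, 15, 33, 30, 11, 12, 24, 5, 23]
extract-max #4 returns 36:
  remove root 36; move last element 23 to root → [23, 35, 15, 33, 30, 11, 12, 24, 5]
  23 vs larger child 35 at index 1, swap → [35, 23, 15, 33, 30, 11, 12, 24, 5]
  23 vs larger child 33 at index 3, swap → [35, 33, 15, 23, 30, 11, 12, 24, 5]
  23 vs larger child 24 at index 7, swap → [35, 33, 15, 24, 30, 11, 12, 23, 5]
extract-max #5 returns 35:
  remove root 35; move last element 5 to root → [5, 33, 15, 24, 30, 11, 12, 23]
  5 vs larger child 33 at index 1, swap → [33, 5, 15, 24, 30, 11, 12, 23]
  5 vs larger child 30 at index 4, swap → [33, 30, 15, 24, 5, 11, 12, 23]

[33, 30, 15, 24, 5, 11, 12, 23]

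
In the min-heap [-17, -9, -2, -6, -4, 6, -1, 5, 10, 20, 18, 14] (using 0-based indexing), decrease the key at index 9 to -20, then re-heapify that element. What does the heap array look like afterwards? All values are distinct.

[-20, -17, -2, -6, -9, 6, -1, 5, 10, -4, 18, 14]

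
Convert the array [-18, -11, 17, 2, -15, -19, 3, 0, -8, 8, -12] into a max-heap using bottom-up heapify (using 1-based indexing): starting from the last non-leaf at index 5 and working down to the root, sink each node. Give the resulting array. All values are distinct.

[17, 8, 3, 2, -11, -19, -18, 0, -8, -15, -12]

sift down from index 5:
  -15 vs larger child 8 at index 10, swap → [-18, -11, 17, 2, 8, -19, 3, 0, -8, -15, -12]
sift down from index 4: already satisfies heap property
sift down from index 3: already satisfies heap property
sift down from index 2:
  -11 vs larger child 8 at index 5, swap → [-18, 8, 17, 2, -11, -19, 3, 0, -8, -15, -12]
sift down from index 1:
  -18 vs larger child 17 at index 3, swap → [17, 8, -18, 2, -11, -19, 3, 0, -8, -15, -12]
  -18 vs larger child 3 at index 7, swap → [17, 8, 3, 2, -11, -19, -18, 0, -8, -15, -12]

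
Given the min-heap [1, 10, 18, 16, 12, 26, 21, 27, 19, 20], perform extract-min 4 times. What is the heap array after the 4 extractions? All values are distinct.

extract-min #1 returns 1:
  remove root 1; move last element 20 to root → [20, 10, 18, 16, 12, 26, 21, 27, 19]
  20 vs smaller child 10 at index 1, swap → [10, 20, 18, 16, 12, 26, 21, 27, 19]
  20 vs smaller child 12 at index 4, swap → [10, 12, 18, 16, 20, 26, 21, 27, 19]
extract-min #2 returns 10:
  remove root 10; move last element 19 to root → [19, 12, 18, 16, 20, 26, 21, 27]
  19 vs smaller child 12 at index 1, swap → [12, 19, 18, 16, 20, 26, 21, 27]
  19 vs smaller child 16 at index 3, swap → [12, 16, 18, 19, 20, 26, 21, 27]
extract-min #3 returns 12:
  remove root 12; move last element 27 to root → [27, 16, 18, 19, 20, 26, 21]
  27 vs smaller child 16 at index 1, swap → [16, 27, 18, 19, 20, 26, 21]
  27 vs smaller child 19 at index 3, swap → [16, 19, 18, 27, 20, 26, 21]
extract-min #4 returns 16:
  remove root 16; move last element 21 to root → [21, 19, 18, 27, 20, 26]
  21 vs smaller child 18 at index 2, swap → [18, 19, 21, 27, 20, 26]

[18, 19, 21, 27, 20, 26]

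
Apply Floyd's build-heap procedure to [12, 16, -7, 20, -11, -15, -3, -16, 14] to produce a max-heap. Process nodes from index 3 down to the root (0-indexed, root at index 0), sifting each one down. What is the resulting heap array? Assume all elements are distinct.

sift down from index 3: already satisfies heap property
sift down from index 2:
  -7 vs larger child -3 at index 6, swap → [12, 16, -3, 20, -11, -15, -7, -16, 14]
sift down from index 1:
  16 vs larger child 20 at index 3, swap → [12, 20, -3, 16, -11, -15, -7, -16, 14]
sift down from index 0:
  12 vs larger child 20 at index 1, swap → [20, 12, -3, 16, -11, -15, -7, -16, 14]
  12 vs larger child 16 at index 3, swap → [20, 16, -3, 12, -11, -15, -7, -16, 14]
  12 vs larger child 14 at index 8, swap → [20, 16, -3, 14, -11, -15, -7, -16, 12]

[20, 16, -3, 14, -11, -15, -7, -16, 12]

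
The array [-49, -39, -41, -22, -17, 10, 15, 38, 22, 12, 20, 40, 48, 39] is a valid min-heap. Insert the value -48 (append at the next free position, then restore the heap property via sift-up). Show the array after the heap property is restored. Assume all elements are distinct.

[-49, -39, -48, -22, -17, 10, -41, 38, 22, 12, 20, 40, 48, 39, 15]

append -48 at index 14 → [-49, -39, -41, -22, -17, 10, 15, 38, 22, 12, 20, 40, 48, 39, -48]
-48 < parent 15 at index 6, swap → [-49, -39, -41, -22, -17, 10, -48, 38, 22, 12, 20, 40, 48, 39, 15]
-48 < parent -41 at index 2, swap → [-49, -39, -48, -22, -17, 10, -41, 38, 22, 12, 20, 40, 48, 39, 15]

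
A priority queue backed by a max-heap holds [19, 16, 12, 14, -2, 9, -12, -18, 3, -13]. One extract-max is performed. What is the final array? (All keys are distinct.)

[16, 14, 12, 3, -2, 9, -12, -18, -13]

remove root 19; move last element -13 to root → [-13, 16, 12, 14, -2, 9, -12, -18, 3]
-13 vs larger child 16 at index 1, swap → [16, -13, 12, 14, -2, 9, -12, -18, 3]
-13 vs larger child 14 at index 3, swap → [16, 14, 12, -13, -2, 9, -12, -18, 3]
-13 vs larger child 3 at index 8, swap → [16, 14, 12, 3, -2, 9, -12, -18, -13]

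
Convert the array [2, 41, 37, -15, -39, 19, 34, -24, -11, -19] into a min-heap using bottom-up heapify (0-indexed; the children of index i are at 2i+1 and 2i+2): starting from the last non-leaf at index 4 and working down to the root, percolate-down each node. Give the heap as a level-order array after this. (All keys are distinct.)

sift down from index 4: already satisfies heap property
sift down from index 3:
  -15 vs smaller child -24 at index 7, swap → [2, 41, 37, -24, -39, 19, 34, -15, -11, -19]
sift down from index 2:
  37 vs smaller child 19 at index 5, swap → [2, 41, 19, -24, -39, 37, 34, -15, -11, -19]
sift down from index 1:
  41 vs smaller child -39 at index 4, swap → [2, -39, 19, -24, 41, 37, 34, -15, -11, -19]
  41 vs only child -19 at index 9, swap → [2, -39, 19, -24, -19, 37, 34, -15, -11, 41]
sift down from index 0:
  2 vs smaller child -39 at index 1, swap → [-39, 2, 19, -24, -19, 37, 34, -15, -11, 41]
  2 vs smaller child -24 at index 3, swap → [-39, -24, 19, 2, -19, 37, 34, -15, -11, 41]
  2 vs smaller child -15 at index 7, swap → [-39, -24, 19, -15, -19, 37, 34, 2, -11, 41]

[-39, -24, 19, -15, -19, 37, 34, 2, -11, 41]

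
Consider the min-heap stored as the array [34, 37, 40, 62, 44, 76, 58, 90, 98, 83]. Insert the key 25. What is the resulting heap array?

[25, 34, 40, 62, 37, 76, 58, 90, 98, 83, 44]

append 25 at index 10 → [34, 37, 40, 62, 44, 76, 58, 90, 98, 83, 25]
25 < parent 44 at index 4, swap → [34, 37, 40, 62, 25, 76, 58, 90, 98, 83, 44]
25 < parent 37 at index 1, swap → [34, 25, 40, 62, 37, 76, 58, 90, 98, 83, 44]
25 < parent 34 at index 0, swap → [25, 34, 40, 62, 37, 76, 58, 90, 98, 83, 44]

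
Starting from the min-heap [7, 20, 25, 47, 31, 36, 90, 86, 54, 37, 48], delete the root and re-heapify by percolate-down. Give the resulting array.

[20, 31, 25, 47, 37, 36, 90, 86, 54, 48]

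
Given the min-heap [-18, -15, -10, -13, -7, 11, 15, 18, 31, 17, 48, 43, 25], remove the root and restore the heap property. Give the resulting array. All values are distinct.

[-15, -13, -10, 18, -7, 11, 15, 25, 31, 17, 48, 43]

remove root -18; move last element 25 to root → [25, -15, -10, -13, -7, 11, 15, 18, 31, 17, 48, 43]
25 vs smaller child -15 at index 1, swap → [-15, 25, -10, -13, -7, 11, 15, 18, 31, 17, 48, 43]
25 vs smaller child -13 at index 3, swap → [-15, -13, -10, 25, -7, 11, 15, 18, 31, 17, 48, 43]
25 vs smaller child 18 at index 7, swap → [-15, -13, -10, 18, -7, 11, 15, 25, 31, 17, 48, 43]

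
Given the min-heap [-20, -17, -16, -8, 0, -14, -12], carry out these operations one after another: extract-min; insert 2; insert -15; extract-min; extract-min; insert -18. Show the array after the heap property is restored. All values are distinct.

extract-min → returns -20:
  remove root -20; move last element -12 to root → [-12, -17, -16, -8, 0, -14]
  -12 vs smaller child -17 at index 1, swap → [-17, -12, -16, -8, 0, -14]
insert 2:
  append 2 at index 6 → [-17, -12, -16, -8, 0, -14, 2] (no swap needed)
insert -15:
  append -15 at index 7 → [-17, -12, -16, -8, 0, -14, 2, -15]
  -15 < parent -8 at index 3, swap → [-17, -12, -16, -15, 0, -14, 2, -8]
  -15 < parent -12 at index 1, swap → [-17, -15, -16, -12, 0, -14, 2, -8]
extract-min → returns -17:
  remove root -17; move last element -8 to root → [-8, -15, -16, -12, 0, -14, 2]
  -8 vs smaller child -16 at index 2, swap → [-16, -15, -8, -12, 0, -14, 2]
  -8 vs smaller child -14 at index 5, swap → [-16, -15, -14, -12, 0, -8, 2]
extract-min → returns -16:
  remove root -16; move last element 2 to root → [2, -15, -14, -12, 0, -8]
  2 vs smaller child -15 at index 1, swap → [-15, 2, -14, -12, 0, -8]
  2 vs smaller child -12 at index 3, swap → [-15, -12, -14, 2, 0, -8]
insert -18:
  append -18 at index 6 → [-15, -12, -14, 2, 0, -8, -18]
  -18 < parent -14 at index 2, swap → [-15, -12, -18, 2, 0, -8, -14]
  -18 < parent -15 at index 0, swap → [-18, -12, -15, 2, 0, -8, -14]

[-18, -12, -15, 2, 0, -8, -14]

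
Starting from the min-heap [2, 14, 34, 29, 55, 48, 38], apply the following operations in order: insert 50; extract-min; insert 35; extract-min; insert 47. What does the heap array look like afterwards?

insert 50:
  append 50 at index 7 → [2, 14, 34, 29, 55, 48, 38, 50] (no swap needed)
extract-min → returns 2:
  remove root 2; move last element 50 to root → [50, 14, 34, 29, 55, 48, 38]
  50 vs smaller child 14 at index 1, swap → [14, 50, 34, 29, 55, 48, 38]
  50 vs smaller child 29 at index 3, swap → [14, 29, 34, 50, 55, 48, 38]
insert 35:
  append 35 at index 7 → [14, 29, 34, 50, 55, 48, 38, 35]
  35 < parent 50 at index 3, swap → [14, 29, 34, 35, 55, 48, 38, 50]
extract-min → returns 14:
  remove root 14; move last element 50 to root → [50, 29, 34, 35, 55, 48, 38]
  50 vs smaller child 29 at index 1, swap → [29, 50, 34, 35, 55, 48, 38]
  50 vs smaller child 35 at index 3, swap → [29, 35, 34, 50, 55, 48, 38]
insert 47:
  append 47 at index 7 → [29, 35, 34, 50, 55, 48, 38, 47]
  47 < parent 50 at index 3, swap → [29, 35, 34, 47, 55, 48, 38, 50]

[29, 35, 34, 47, 55, 48, 38, 50]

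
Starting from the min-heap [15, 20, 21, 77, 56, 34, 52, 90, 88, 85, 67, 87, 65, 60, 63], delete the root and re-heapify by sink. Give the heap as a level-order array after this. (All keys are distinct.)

[20, 56, 21, 77, 63, 34, 52, 90, 88, 85, 67, 87, 65, 60]

remove root 15; move last element 63 to root → [63, 20, 21, 77, 56, 34, 52, 90, 88, 85, 67, 87, 65, 60]
63 vs smaller child 20 at index 1, swap → [20, 63, 21, 77, 56, 34, 52, 90, 88, 85, 67, 87, 65, 60]
63 vs smaller child 56 at index 4, swap → [20, 56, 21, 77, 63, 34, 52, 90, 88, 85, 67, 87, 65, 60]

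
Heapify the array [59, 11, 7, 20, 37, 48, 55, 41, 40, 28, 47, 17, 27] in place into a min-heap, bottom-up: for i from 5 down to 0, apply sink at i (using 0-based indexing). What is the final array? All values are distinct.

sift down from index 5:
  48 vs smaller child 17 at index 11, swap → [59, 11, 7, 20, 37, 17, 55, 41, 40, 28, 47, 48, 27]
sift down from index 4:
  37 vs smaller child 28 at index 9, swap → [59, 11, 7, 20, 28, 17, 55, 41, 40, 37, 47, 48, 27]
sift down from index 3: already satisfies heap property
sift down from index 2: already satisfies heap property
sift down from index 1: already satisfies heap property
sift down from index 0:
  59 vs smaller child 7 at index 2, swap → [7, 11, 59, 20, 28, 17, 55, 41, 40, 37, 47, 48, 27]
  59 vs smaller child 17 at index 5, swap → [7, 11, 17, 20, 28, 59, 55, 41, 40, 37, 47, 48, 27]
  59 vs smaller child 27 at index 12, swap → [7, 11, 17, 20, 28, 27, 55, 41, 40, 37, 47, 48, 59]

[7, 11, 17, 20, 28, 27, 55, 41, 40, 37, 47, 48, 59]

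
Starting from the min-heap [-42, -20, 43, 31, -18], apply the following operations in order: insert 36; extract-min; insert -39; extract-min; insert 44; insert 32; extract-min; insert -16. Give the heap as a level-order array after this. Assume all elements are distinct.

[-18, 31, -16, 36, 43, 44, 32]

insert 36:
  append 36 at index 5 → [-42, -20, 43, 31, -18, 36]
  36 < parent 43 at index 2, swap → [-42, -20, 36, 31, -18, 43]
extract-min → returns -42:
  remove root -42; move last element 43 to root → [43, -20, 36, 31, -18]
  43 vs smaller child -20 at index 1, swap → [-20, 43, 36, 31, -18]
  43 vs smaller child -18 at index 4, swap → [-20, -18, 36, 31, 43]
insert -39:
  append -39 at index 5 → [-20, -18, 36, 31, 43, -39]
  -39 < parent 36 at index 2, swap → [-20, -18, -39, 31, 43, 36]
  -39 < parent -20 at index 0, swap → [-39, -18, -20, 31, 43, 36]
extract-min → returns -39:
  remove root -39; move last element 36 to root → [36, -18, -20, 31, 43]
  36 vs smaller child -20 at index 2, swap → [-20, -18, 36, 31, 43]
insert 44:
  append 44 at index 5 → [-20, -18, 36, 31, 43, 44] (no swap needed)
insert 32:
  append 32 at index 6 → [-20, -18, 36, 31, 43, 44, 32]
  32 < parent 36 at index 2, swap → [-20, -18, 32, 31, 43, 44, 36]
extract-min → returns -20:
  remove root -20; move last element 36 to root → [36, -18, 32, 31, 43, 44]
  36 vs smaller child -18 at index 1, swap → [-18, 36, 32, 31, 43, 44]
  36 vs smaller child 31 at index 3, swap → [-18, 31, 32, 36, 43, 44]
insert -16:
  append -16 at index 6 → [-18, 31, 32, 36, 43, 44, -16]
  -16 < parent 32 at index 2, swap → [-18, 31, -16, 36, 43, 44, 32]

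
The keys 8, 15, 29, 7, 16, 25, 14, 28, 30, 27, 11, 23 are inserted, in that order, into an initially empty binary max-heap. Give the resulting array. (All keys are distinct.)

[30, 29, 25, 28, 27, 23, 14, 7, 16, 8, 11, 15]

Insert 8:
  append 8 at index 0 → [8] (no swap needed)
Insert 15:
  append 15 at index 1 → [8, 15]
  15 > parent 8 at index 0, swap → [15, 8]
Insert 29:
  append 29 at index 2 → [15, 8, 29]
  29 > parent 15 at index 0, swap → [29, 8, 15]
Insert 7:
  append 7 at index 3 → [29, 8, 15, 7] (no swap needed)
Insert 16:
  append 16 at index 4 → [29, 8, 15, 7, 16]
  16 > parent 8 at index 1, swap → [29, 16, 15, 7, 8]
Insert 25:
  append 25 at index 5 → [29, 16, 15, 7, 8, 25]
  25 > parent 15 at index 2, swap → [29, 16, 25, 7, 8, 15]
Insert 14:
  append 14 at index 6 → [29, 16, 25, 7, 8, 15, 14] (no swap needed)
Insert 28:
  append 28 at index 7 → [29, 16, 25, 7, 8, 15, 14, 28]
  28 > parent 7 at index 3, swap → [29, 16, 25, 28, 8, 15, 14, 7]
  28 > parent 16 at index 1, swap → [29, 28, 25, 16, 8, 15, 14, 7]
Insert 30:
  append 30 at index 8 → [29, 28, 25, 16, 8, 15, 14, 7, 30]
  30 > parent 16 at index 3, swap → [29, 28, 25, 30, 8, 15, 14, 7, 16]
  30 > parent 28 at index 1, swap → [29, 30, 25, 28, 8, 15, 14, 7, 16]
  30 > parent 29 at index 0, swap → [30, 29, 25, 28, 8, 15, 14, 7, 16]
Insert 27:
  append 27 at index 9 → [30, 29, 25, 28, 8, 15, 14, 7, 16, 27]
  27 > parent 8 at index 4, swap → [30, 29, 25, 28, 27, 15, 14, 7, 16, 8]
Insert 11:
  append 11 at index 10 → [30, 29, 25, 28, 27, 15, 14, 7, 16, 8, 11] (no swap needed)
Insert 23:
  append 23 at index 11 → [30, 29, 25, 28, 27, 15, 14, 7, 16, 8, 11, 23]
  23 > parent 15 at index 5, swap → [30, 29, 25, 28, 27, 23, 14, 7, 16, 8, 11, 15]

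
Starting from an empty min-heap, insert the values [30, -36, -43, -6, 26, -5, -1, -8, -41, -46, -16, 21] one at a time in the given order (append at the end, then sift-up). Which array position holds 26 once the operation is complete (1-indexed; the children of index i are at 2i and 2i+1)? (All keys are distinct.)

Insert 30:
  append 30 at index 1 → [30] (no swap needed)
Insert -36:
  append -36 at index 2 → [30, -36]
  -36 < parent 30 at index 1, swap → [-36, 30]
Insert -43:
  append -43 at index 3 → [-36, 30, -43]
  -43 < parent -36 at index 1, swap → [-43, 30, -36]
Insert -6:
  append -6 at index 4 → [-43, 30, -36, -6]
  -6 < parent 30 at index 2, swap → [-43, -6, -36, 30]
Insert 26:
  append 26 at index 5 → [-43, -6, -36, 30, 26] (no swap needed)
Insert -5:
  append -5 at index 6 → [-43, -6, -36, 30, 26, -5] (no swap needed)
Insert -1:
  append -1 at index 7 → [-43, -6, -36, 30, 26, -5, -1] (no swap needed)
Insert -8:
  append -8 at index 8 → [-43, -6, -36, 30, 26, -5, -1, -8]
  -8 < parent 30 at index 4, swap → [-43, -6, -36, -8, 26, -5, -1, 30]
  -8 < parent -6 at index 2, swap → [-43, -8, -36, -6, 26, -5, -1, 30]
Insert -41:
  append -41 at index 9 → [-43, -8, -36, -6, 26, -5, -1, 30, -41]
  -41 < parent -6 at index 4, swap → [-43, -8, -36, -41, 26, -5, -1, 30, -6]
  -41 < parent -8 at index 2, swap → [-43, -41, -36, -8, 26, -5, -1, 30, -6]
Insert -46:
  append -46 at index 10 → [-43, -41, -36, -8, 26, -5, -1, 30, -6, -46]
  -46 < parent 26 at index 5, swap → [-43, -41, -36, -8, -46, -5, -1, 30, -6, 26]
  -46 < parent -41 at index 2, swap → [-43, -46, -36, -8, -41, -5, -1, 30, -6, 26]
  -46 < parent -43 at index 1, swap → [-46, -43, -36, -8, -41, -5, -1, 30, -6, 26]
Insert -16:
  append -16 at index 11 → [-46, -43, -36, -8, -41, -5, -1, 30, -6, 26, -16] (no swap needed)
Insert 21:
  append 21 at index 12 → [-46, -43, -36, -8, -41, -5, -1, 30, -6, 26, -16, 21] (no swap needed)
resulting array: [-46, -43, -36, -8, -41, -5, -1, 30, -6, 26, -16, 21]

10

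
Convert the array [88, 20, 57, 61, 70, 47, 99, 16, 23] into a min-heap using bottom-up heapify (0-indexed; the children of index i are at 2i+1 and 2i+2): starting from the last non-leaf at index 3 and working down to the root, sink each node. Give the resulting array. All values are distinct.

sift down from index 3:
  61 vs smaller child 16 at index 7, swap → [88, 20, 57, 16, 70, 47, 99, 61, 23]
sift down from index 2:
  57 vs smaller child 47 at index 5, swap → [88, 20, 47, 16, 70, 57, 99, 61, 23]
sift down from index 1:
  20 vs smaller child 16 at index 3, swap → [88, 16, 47, 20, 70, 57, 99, 61, 23]
sift down from index 0:
  88 vs smaller child 16 at index 1, swap → [16, 88, 47, 20, 70, 57, 99, 61, 23]
  88 vs smaller child 20 at index 3, swap → [16, 20, 47, 88, 70, 57, 99, 61, 23]
  88 vs smaller child 23 at index 8, swap → [16, 20, 47, 23, 70, 57, 99, 61, 88]

[16, 20, 47, 23, 70, 57, 99, 61, 88]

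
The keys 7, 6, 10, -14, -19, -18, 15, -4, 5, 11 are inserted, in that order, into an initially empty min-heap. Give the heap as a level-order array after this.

Insert 7:
  append 7 at index 0 → [7] (no swap needed)
Insert 6:
  append 6 at index 1 → [7, 6]
  6 < parent 7 at index 0, swap → [6, 7]
Insert 10:
  append 10 at index 2 → [6, 7, 10] (no swap needed)
Insert -14:
  append -14 at index 3 → [6, 7, 10, -14]
  -14 < parent 7 at index 1, swap → [6, -14, 10, 7]
  -14 < parent 6 at index 0, swap → [-14, 6, 10, 7]
Insert -19:
  append -19 at index 4 → [-14, 6, 10, 7, -19]
  -19 < parent 6 at index 1, swap → [-14, -19, 10, 7, 6]
  -19 < parent -14 at index 0, swap → [-19, -14, 10, 7, 6]
Insert -18:
  append -18 at index 5 → [-19, -14, 10, 7, 6, -18]
  -18 < parent 10 at index 2, swap → [-19, -14, -18, 7, 6, 10]
Insert 15:
  append 15 at index 6 → [-19, -14, -18, 7, 6, 10, 15] (no swap needed)
Insert -4:
  append -4 at index 7 → [-19, -14, -18, 7, 6, 10, 15, -4]
  -4 < parent 7 at index 3, swap → [-19, -14, -18, -4, 6, 10, 15, 7]
Insert 5:
  append 5 at index 8 → [-19, -14, -18, -4, 6, 10, 15, 7, 5] (no swap needed)
Insert 11:
  append 11 at index 9 → [-19, -14, -18, -4, 6, 10, 15, 7, 5, 11] (no swap needed)

[-19, -14, -18, -4, 6, 10, 15, 7, 5, 11]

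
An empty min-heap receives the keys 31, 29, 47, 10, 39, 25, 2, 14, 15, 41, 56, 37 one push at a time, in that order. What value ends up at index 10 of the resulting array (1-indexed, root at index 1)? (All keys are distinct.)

Insert 31:
  append 31 at index 1 → [31] (no swap needed)
Insert 29:
  append 29 at index 2 → [31, 29]
  29 < parent 31 at index 1, swap → [29, 31]
Insert 47:
  append 47 at index 3 → [29, 31, 47] (no swap needed)
Insert 10:
  append 10 at index 4 → [29, 31, 47, 10]
  10 < parent 31 at index 2, swap → [29, 10, 47, 31]
  10 < parent 29 at index 1, swap → [10, 29, 47, 31]
Insert 39:
  append 39 at index 5 → [10, 29, 47, 31, 39] (no swap needed)
Insert 25:
  append 25 at index 6 → [10, 29, 47, 31, 39, 25]
  25 < parent 47 at index 3, swap → [10, 29, 25, 31, 39, 47]
Insert 2:
  append 2 at index 7 → [10, 29, 25, 31, 39, 47, 2]
  2 < parent 25 at index 3, swap → [10, 29, 2, 31, 39, 47, 25]
  2 < parent 10 at index 1, swap → [2, 29, 10, 31, 39, 47, 25]
Insert 14:
  append 14 at index 8 → [2, 29, 10, 31, 39, 47, 25, 14]
  14 < parent 31 at index 4, swap → [2, 29, 10, 14, 39, 47, 25, 31]
  14 < parent 29 at index 2, swap → [2, 14, 10, 29, 39, 47, 25, 31]
Insert 15:
  append 15 at index 9 → [2, 14, 10, 29, 39, 47, 25, 31, 15]
  15 < parent 29 at index 4, swap → [2, 14, 10, 15, 39, 47, 25, 31, 29]
Insert 41:
  append 41 at index 10 → [2, 14, 10, 15, 39, 47, 25, 31, 29, 41] (no swap needed)
Insert 56:
  append 56 at index 11 → [2, 14, 10, 15, 39, 47, 25, 31, 29, 41, 56] (no swap needed)
Insert 37:
  append 37 at index 12 → [2, 14, 10, 15, 39, 47, 25, 31, 29, 41, 56, 37]
  37 < parent 47 at index 6, swap → [2, 14, 10, 15, 39, 37, 25, 31, 29, 41, 56, 47]
resulting array: [2, 14, 10, 15, 39, 37, 25, 31, 29, 41, 56, 47]

41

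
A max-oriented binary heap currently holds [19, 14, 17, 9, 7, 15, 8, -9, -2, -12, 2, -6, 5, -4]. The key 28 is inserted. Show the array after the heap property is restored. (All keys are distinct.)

[28, 14, 19, 9, 7, 15, 17, -9, -2, -12, 2, -6, 5, -4, 8]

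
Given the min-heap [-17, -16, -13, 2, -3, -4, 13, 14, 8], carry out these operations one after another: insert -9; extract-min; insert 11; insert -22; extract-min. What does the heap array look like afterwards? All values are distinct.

[-16, -9, -13, 2, -3, -4, 13, 14, 8, 11]

insert -9:
  append -9 at index 9 → [-17, -16, -13, 2, -3, -4, 13, 14, 8, -9]
  -9 < parent -3 at index 4, swap → [-17, -16, -13, 2, -9, -4, 13, 14, 8, -3]
extract-min → returns -17:
  remove root -17; move last element -3 to root → [-3, -16, -13, 2, -9, -4, 13, 14, 8]
  -3 vs smaller child -16 at index 1, swap → [-16, -3, -13, 2, -9, -4, 13, 14, 8]
  -3 vs smaller child -9 at index 4, swap → [-16, -9, -13, 2, -3, -4, 13, 14, 8]
insert 11:
  append 11 at index 9 → [-16, -9, -13, 2, -3, -4, 13, 14, 8, 11] (no swap needed)
insert -22:
  append -22 at index 10 → [-16, -9, -13, 2, -3, -4, 13, 14, 8, 11, -22]
  -22 < parent -3 at index 4, swap → [-16, -9, -13, 2, -22, -4, 13, 14, 8, 11, -3]
  -22 < parent -9 at index 1, swap → [-16, -22, -13, 2, -9, -4, 13, 14, 8, 11, -3]
  -22 < parent -16 at index 0, swap → [-22, -16, -13, 2, -9, -4, 13, 14, 8, 11, -3]
extract-min → returns -22:
  remove root -22; move last element -3 to root → [-3, -16, -13, 2, -9, -4, 13, 14, 8, 11]
  -3 vs smaller child -16 at index 1, swap → [-16, -3, -13, 2, -9, -4, 13, 14, 8, 11]
  -3 vs smaller child -9 at index 4, swap → [-16, -9, -13, 2, -3, -4, 13, 14, 8, 11]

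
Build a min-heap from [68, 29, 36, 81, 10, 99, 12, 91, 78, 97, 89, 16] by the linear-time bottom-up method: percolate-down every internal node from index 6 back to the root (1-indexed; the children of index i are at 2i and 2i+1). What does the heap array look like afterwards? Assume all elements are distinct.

sift down from index 6:
  99 vs only child 16 at index 12, swap → [68, 29, 36, 81, 10, 16, 12, 91, 78, 97, 89, 99]
sift down from index 5: already satisfies heap property
sift down from index 4:
  81 vs smaller child 78 at index 9, swap → [68, 29, 36, 78, 10, 16, 12, 91, 81, 97, 89, 99]
sift down from index 3:
  36 vs smaller child 12 at index 7, swap → [68, 29, 12, 78, 10, 16, 36, 91, 81, 97, 89, 99]
sift down from index 2:
  29 vs smaller child 10 at index 5, swap → [68, 10, 12, 78, 29, 16, 36, 91, 81, 97, 89, 99]
sift down from index 1:
  68 vs smaller child 10 at index 2, swap → [10, 68, 12, 78, 29, 16, 36, 91, 81, 97, 89, 99]
  68 vs smaller child 29 at index 5, swap → [10, 29, 12, 78, 68, 16, 36, 91, 81, 97, 89, 99]

[10, 29, 12, 78, 68, 16, 36, 91, 81, 97, 89, 99]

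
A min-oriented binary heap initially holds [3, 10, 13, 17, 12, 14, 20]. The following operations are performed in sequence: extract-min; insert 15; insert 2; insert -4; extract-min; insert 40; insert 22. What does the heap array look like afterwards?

[2, 10, 13, 12, 20, 14, 15, 17, 40, 22]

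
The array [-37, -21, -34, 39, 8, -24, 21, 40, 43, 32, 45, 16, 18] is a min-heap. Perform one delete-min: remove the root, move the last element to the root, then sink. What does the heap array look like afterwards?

[-34, -21, -24, 39, 8, 16, 21, 40, 43, 32, 45, 18]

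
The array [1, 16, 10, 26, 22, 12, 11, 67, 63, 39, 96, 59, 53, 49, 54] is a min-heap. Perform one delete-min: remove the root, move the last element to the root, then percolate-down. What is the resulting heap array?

remove root 1; move last element 54 to root → [54, 16, 10, 26, 22, 12, 11, 67, 63, 39, 96, 59, 53, 49]
54 vs smaller child 10 at index 2, swap → [10, 16, 54, 26, 22, 12, 11, 67, 63, 39, 96, 59, 53, 49]
54 vs smaller child 11 at index 6, swap → [10, 16, 11, 26, 22, 12, 54, 67, 63, 39, 96, 59, 53, 49]
54 vs only child 49 at index 13, swap → [10, 16, 11, 26, 22, 12, 49, 67, 63, 39, 96, 59, 53, 54]

[10, 16, 11, 26, 22, 12, 49, 67, 63, 39, 96, 59, 53, 54]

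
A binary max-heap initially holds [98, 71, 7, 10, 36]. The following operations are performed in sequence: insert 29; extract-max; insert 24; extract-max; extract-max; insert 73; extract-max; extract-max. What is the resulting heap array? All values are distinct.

[24, 10, 7]

insert 29:
  append 29 at index 5 → [98, 71, 7, 10, 36, 29]
  29 > parent 7 at index 2, swap → [98, 71, 29, 10, 36, 7]
extract-max → returns 98:
  remove root 98; move last element 7 to root → [7, 71, 29, 10, 36]
  7 vs larger child 71 at index 1, swap → [71, 7, 29, 10, 36]
  7 vs larger child 36 at index 4, swap → [71, 36, 29, 10, 7]
insert 24:
  append 24 at index 5 → [71, 36, 29, 10, 7, 24] (no swap needed)
extract-max → returns 71:
  remove root 71; move last element 24 to root → [24, 36, 29, 10, 7]
  24 vs larger child 36 at index 1, swap → [36, 24, 29, 10, 7]
extract-max → returns 36:
  remove root 36; move last element 7 to root → [7, 24, 29, 10]
  7 vs larger child 29 at index 2, swap → [29, 24, 7, 10]
insert 73:
  append 73 at index 4 → [29, 24, 7, 10, 73]
  73 > parent 24 at index 1, swap → [29, 73, 7, 10, 24]
  73 > parent 29 at index 0, swap → [73, 29, 7, 10, 24]
extract-max → returns 73:
  remove root 73; move last element 24 to root → [24, 29, 7, 10]
  24 vs larger child 29 at index 1, swap → [29, 24, 7, 10]
extract-max → returns 29:
  remove root 29; move last element 10 to root → [10, 24, 7]
  10 vs larger child 24 at index 1, swap → [24, 10, 7]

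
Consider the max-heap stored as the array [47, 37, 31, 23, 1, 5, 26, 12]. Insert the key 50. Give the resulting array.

append 50 at index 8 → [47, 37, 31, 23, 1, 5, 26, 12, 50]
50 > parent 23 at index 3, swap → [47, 37, 31, 50, 1, 5, 26, 12, 23]
50 > parent 37 at index 1, swap → [47, 50, 31, 37, 1, 5, 26, 12, 23]
50 > parent 47 at index 0, swap → [50, 47, 31, 37, 1, 5, 26, 12, 23]

[50, 47, 31, 37, 1, 5, 26, 12, 23]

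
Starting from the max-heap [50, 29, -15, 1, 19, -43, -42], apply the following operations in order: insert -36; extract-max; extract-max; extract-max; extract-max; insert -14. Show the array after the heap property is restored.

insert -36:
  append -36 at index 7 → [50, 29, -15, 1, 19, -43, -42, -36] (no swap needed)
extract-max → returns 50:
  remove root 50; move last element -36 to root → [-36, 29, -15, 1, 19, -43, -42]
  -36 vs larger child 29 at index 1, swap → [29, -36, -15, 1, 19, -43, -42]
  -36 vs larger child 19 at index 4, swap → [29, 19, -15, 1, -36, -43, -42]
extract-max → returns 29:
  remove root 29; move last element -42 to root → [-42, 19, -15, 1, -36, -43]
  -42 vs larger child 19 at index 1, swap → [19, -42, -15, 1, -36, -43]
  -42 vs larger child 1 at index 3, swap → [19, 1, -15, -42, -36, -43]
extract-max → returns 19:
  remove root 19; move last element -43 to root → [-43, 1, -15, -42, -36]
  -43 vs larger child 1 at index 1, swap → [1, -43, -15, -42, -36]
  -43 vs larger child -36 at index 4, swap → [1, -36, -15, -42, -43]
extract-max → returns 1:
  remove root 1; move last element -43 to root → [-43, -36, -15, -42]
  -43 vs larger child -15 at index 2, swap → [-15, -36, -43, -42]
insert -14:
  append -14 at index 4 → [-15, -36, -43, -42, -14]
  -14 > parent -36 at index 1, swap → [-15, -14, -43, -42, -36]
  -14 > parent -15 at index 0, swap → [-14, -15, -43, -42, -36]

[-14, -15, -43, -42, -36]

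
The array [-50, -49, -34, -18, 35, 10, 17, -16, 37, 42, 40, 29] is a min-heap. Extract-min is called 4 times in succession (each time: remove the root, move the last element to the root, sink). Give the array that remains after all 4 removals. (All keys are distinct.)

[-16, 29, 10, 37, 35, 40, 17, 42]

extract-min #1 returns -50:
  remove root -50; move last element 29 to root → [29, -49, -34, -18, 35, 10, 17, -16, 37, 42, 40]
  29 vs smaller child -49 at index 1, swap → [-49, 29, -34, -18, 35, 10, 17, -16, 37, 42, 40]
  29 vs smaller child -18 at index 3, swap → [-49, -18, -34, 29, 35, 10, 17, -16, 37, 42, 40]
  29 vs smaller child -16 at index 7, swap → [-49, -18, -34, -16, 35, 10, 17, 29, 37, 42, 40]
extract-min #2 returns -49:
  remove root -49; move last element 40 to root → [40, -18, -34, -16, 35, 10, 17, 29, 37, 42]
  40 vs smaller child -34 at index 2, swap → [-34, -18, 40, -16, 35, 10, 17, 29, 37, 42]
  40 vs smaller child 10 at index 5, swap → [-34, -18, 10, -16, 35, 40, 17, 29, 37, 42]
extract-min #3 returns -34:
  remove root -34; move last element 42 to root → [42, -18, 10, -16, 35, 40, 17, 29, 37]
  42 vs smaller child -18 at index 1, swap → [-18, 42, 10, -16, 35, 40, 17, 29, 37]
  42 vs smaller child -16 at index 3, swap → [-18, -16, 10, 42, 35, 40, 17, 29, 37]
  42 vs smaller child 29 at index 7, swap → [-18, -16, 10, 29, 35, 40, 17, 42, 37]
extract-min #4 returns -18:
  remove root -18; move last element 37 to root → [37, -16, 10, 29, 35, 40, 17, 42]
  37 vs smaller child -16 at index 1, swap → [-16, 37, 10, 29, 35, 40, 17, 42]
  37 vs smaller child 29 at index 3, swap → [-16, 29, 10, 37, 35, 40, 17, 42]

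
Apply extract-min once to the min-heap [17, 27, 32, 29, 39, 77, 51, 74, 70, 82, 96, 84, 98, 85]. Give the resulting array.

[27, 29, 32, 70, 39, 77, 51, 74, 85, 82, 96, 84, 98]

remove root 17; move last element 85 to root → [85, 27, 32, 29, 39, 77, 51, 74, 70, 82, 96, 84, 98]
85 vs smaller child 27 at index 1, swap → [27, 85, 32, 29, 39, 77, 51, 74, 70, 82, 96, 84, 98]
85 vs smaller child 29 at index 3, swap → [27, 29, 32, 85, 39, 77, 51, 74, 70, 82, 96, 84, 98]
85 vs smaller child 70 at index 8, swap → [27, 29, 32, 70, 39, 77, 51, 74, 85, 82, 96, 84, 98]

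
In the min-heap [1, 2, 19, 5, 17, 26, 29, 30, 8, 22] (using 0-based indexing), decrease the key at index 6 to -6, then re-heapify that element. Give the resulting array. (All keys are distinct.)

[-6, 2, 1, 5, 17, 26, 19, 30, 8, 22]

set index 6 from 29 to -6 → [1, 2, 19, 5, 17, 26, -6, 30, 8, 22]
-6 < parent 19 at index 2, swap → [1, 2, -6, 5, 17, 26, 19, 30, 8, 22]
-6 < parent 1 at index 0, swap → [-6, 2, 1, 5, 17, 26, 19, 30, 8, 22]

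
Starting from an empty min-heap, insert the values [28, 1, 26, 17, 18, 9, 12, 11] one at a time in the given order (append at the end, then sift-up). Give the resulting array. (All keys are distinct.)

Insert 28:
  append 28 at index 0 → [28] (no swap needed)
Insert 1:
  append 1 at index 1 → [28, 1]
  1 < parent 28 at index 0, swap → [1, 28]
Insert 26:
  append 26 at index 2 → [1, 28, 26] (no swap needed)
Insert 17:
  append 17 at index 3 → [1, 28, 26, 17]
  17 < parent 28 at index 1, swap → [1, 17, 26, 28]
Insert 18:
  append 18 at index 4 → [1, 17, 26, 28, 18] (no swap needed)
Insert 9:
  append 9 at index 5 → [1, 17, 26, 28, 18, 9]
  9 < parent 26 at index 2, swap → [1, 17, 9, 28, 18, 26]
Insert 12:
  append 12 at index 6 → [1, 17, 9, 28, 18, 26, 12] (no swap needed)
Insert 11:
  append 11 at index 7 → [1, 17, 9, 28, 18, 26, 12, 11]
  11 < parent 28 at index 3, swap → [1, 17, 9, 11, 18, 26, 12, 28]
  11 < parent 17 at index 1, swap → [1, 11, 9, 17, 18, 26, 12, 28]

[1, 11, 9, 17, 18, 26, 12, 28]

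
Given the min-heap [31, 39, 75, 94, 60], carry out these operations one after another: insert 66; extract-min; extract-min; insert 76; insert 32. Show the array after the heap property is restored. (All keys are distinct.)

[32, 75, 60, 94, 76, 66]

insert 66:
  append 66 at index 5 → [31, 39, 75, 94, 60, 66]
  66 < parent 75 at index 2, swap → [31, 39, 66, 94, 60, 75]
extract-min → returns 31:
  remove root 31; move last element 75 to root → [75, 39, 66, 94, 60]
  75 vs smaller child 39 at index 1, swap → [39, 75, 66, 94, 60]
  75 vs smaller child 60 at index 4, swap → [39, 60, 66, 94, 75]
extract-min → returns 39:
  remove root 39; move last element 75 to root → [75, 60, 66, 94]
  75 vs smaller child 60 at index 1, swap → [60, 75, 66, 94]
insert 76:
  append 76 at index 4 → [60, 75, 66, 94, 76] (no swap needed)
insert 32:
  append 32 at index 5 → [60, 75, 66, 94, 76, 32]
  32 < parent 66 at index 2, swap → [60, 75, 32, 94, 76, 66]
  32 < parent 60 at index 0, swap → [32, 75, 60, 94, 76, 66]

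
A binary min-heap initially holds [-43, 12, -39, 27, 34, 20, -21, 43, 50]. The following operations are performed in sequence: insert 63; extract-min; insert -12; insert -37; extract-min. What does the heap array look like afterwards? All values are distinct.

[-37, -12, -21, 27, 12, 20, 63, 43, 50, 34]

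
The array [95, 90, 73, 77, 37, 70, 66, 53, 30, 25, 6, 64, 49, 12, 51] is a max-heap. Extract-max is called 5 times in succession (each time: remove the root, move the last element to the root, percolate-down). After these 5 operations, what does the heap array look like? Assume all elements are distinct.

[66, 53, 64, 51, 37, 6, 49, 12, 30, 25]

extract-max #1 returns 95:
  remove root 95; move last element 51 to root → [51, 90, 73, 77, 37, 70, 66, 53, 30, 25, 6, 64, 49, 12]
  51 vs larger child 90 at index 1, swap → [90, 51, 73, 77, 37, 70, 66, 53, 30, 25, 6, 64, 49, 12]
  51 vs larger child 77 at index 3, swap → [90, 77, 73, 51, 37, 70, 66, 53, 30, 25, 6, 64, 49, 12]
  51 vs larger child 53 at index 7, swap → [90, 77, 73, 53, 37, 70, 66, 51, 30, 25, 6, 64, 49, 12]
extract-max #2 returns 90:
  remove root 90; move last element 12 to root → [12, 77, 73, 53, 37, 70, 66, 51, 30, 25, 6, 64, 49]
  12 vs larger child 77 at index 1, swap → [77, 12, 73, 53, 37, 70, 66, 51, 30, 25, 6, 64, 49]
  12 vs larger child 53 at index 3, swap → [77, 53, 73, 12, 37, 70, 66, 51, 30, 25, 6, 64, 49]
  12 vs larger child 51 at index 7, swap → [77, 53, 73, 51, 37, 70, 66, 12, 30, 25, 6, 64, 49]
extract-max #3 returns 77:
  remove root 77; move last element 49 to root → [49, 53, 73, 51, 37, 70, 66, 12, 30, 25, 6, 64]
  49 vs larger child 73 at index 2, swap → [73, 53, 49, 51, 37, 70, 66, 12, 30, 25, 6, 64]
  49 vs larger child 70 at index 5, swap → [73, 53, 70, 51, 37, 49, 66, 12, 30, 25, 6, 64]
  49 vs only child 64 at index 11, swap → [73, 53, 70, 51, 37, 64, 66, 12, 30, 25, 6, 49]
extract-max #4 returns 73:
  remove root 73; move last element 49 to root → [49, 53, 70, 51, 37, 64, 66, 12, 30, 25, 6]
  49 vs larger child 70 at index 2, swap → [70, 53, 49, 51, 37, 64, 66, 12, 30, 25, 6]
  49 vs larger child 66 at index 6, swap → [70, 53, 66, 51, 37, 64, 49, 12, 30, 25, 6]
extract-max #5 returns 70:
  remove root 70; move last element 6 to root → [6, 53, 66, 51, 37, 64, 49, 12, 30, 25]
  6 vs larger child 66 at index 2, swap → [66, 53, 6, 51, 37, 64, 49, 12, 30, 25]
  6 vs larger child 64 at index 5, swap → [66, 53, 64, 51, 37, 6, 49, 12, 30, 25]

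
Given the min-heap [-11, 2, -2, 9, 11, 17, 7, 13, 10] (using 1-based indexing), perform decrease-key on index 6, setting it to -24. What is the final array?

[-24, 2, -11, 9, 11, -2, 7, 13, 10]

set index 6 from 17 to -24 → [-11, 2, -2, 9, 11, -24, 7, 13, 10]
-24 < parent -2 at index 3, swap → [-11, 2, -24, 9, 11, -2, 7, 13, 10]
-24 < parent -11 at index 1, swap → [-24, 2, -11, 9, 11, -2, 7, 13, 10]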